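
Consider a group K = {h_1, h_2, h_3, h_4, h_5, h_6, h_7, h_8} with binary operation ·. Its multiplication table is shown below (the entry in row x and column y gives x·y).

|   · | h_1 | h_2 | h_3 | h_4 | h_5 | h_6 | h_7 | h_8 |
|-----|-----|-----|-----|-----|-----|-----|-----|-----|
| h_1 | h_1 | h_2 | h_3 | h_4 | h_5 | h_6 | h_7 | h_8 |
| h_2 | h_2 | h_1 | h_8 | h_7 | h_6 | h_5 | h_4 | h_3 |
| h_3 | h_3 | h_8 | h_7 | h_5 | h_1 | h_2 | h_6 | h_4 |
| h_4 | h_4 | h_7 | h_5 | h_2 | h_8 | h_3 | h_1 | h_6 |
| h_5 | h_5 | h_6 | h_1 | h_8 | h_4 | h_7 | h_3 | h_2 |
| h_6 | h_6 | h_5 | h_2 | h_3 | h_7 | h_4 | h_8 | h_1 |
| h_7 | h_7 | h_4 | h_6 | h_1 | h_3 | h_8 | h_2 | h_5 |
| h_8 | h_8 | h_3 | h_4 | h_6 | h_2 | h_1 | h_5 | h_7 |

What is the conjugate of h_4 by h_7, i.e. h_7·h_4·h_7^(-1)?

h_4

The identity is h_1. In row h_7, the entry h_1 sits in column h_4, so h_7^(-1) = h_4.
h_7·h_4 = h_1
h_1·h_4 = h_4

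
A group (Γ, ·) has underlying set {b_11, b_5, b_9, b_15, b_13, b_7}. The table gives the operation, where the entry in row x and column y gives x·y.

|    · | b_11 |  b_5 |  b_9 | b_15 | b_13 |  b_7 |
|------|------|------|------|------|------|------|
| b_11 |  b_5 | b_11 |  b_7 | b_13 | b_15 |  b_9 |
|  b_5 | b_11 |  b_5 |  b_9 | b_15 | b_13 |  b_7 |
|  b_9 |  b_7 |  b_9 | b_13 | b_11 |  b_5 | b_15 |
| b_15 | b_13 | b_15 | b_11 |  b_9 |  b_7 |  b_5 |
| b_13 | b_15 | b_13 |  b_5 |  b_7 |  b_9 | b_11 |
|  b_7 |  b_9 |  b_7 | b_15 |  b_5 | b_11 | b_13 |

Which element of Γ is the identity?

b_5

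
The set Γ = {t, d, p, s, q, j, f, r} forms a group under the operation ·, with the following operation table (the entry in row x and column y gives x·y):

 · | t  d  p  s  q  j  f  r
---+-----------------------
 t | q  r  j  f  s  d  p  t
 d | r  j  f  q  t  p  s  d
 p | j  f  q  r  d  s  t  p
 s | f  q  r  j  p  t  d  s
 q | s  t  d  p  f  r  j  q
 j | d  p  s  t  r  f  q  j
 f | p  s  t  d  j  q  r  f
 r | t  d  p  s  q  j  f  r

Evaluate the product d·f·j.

d·f = s
s·j = t
(Structurally, Γ here is isomorphic to the cyclic group Z_8.)

t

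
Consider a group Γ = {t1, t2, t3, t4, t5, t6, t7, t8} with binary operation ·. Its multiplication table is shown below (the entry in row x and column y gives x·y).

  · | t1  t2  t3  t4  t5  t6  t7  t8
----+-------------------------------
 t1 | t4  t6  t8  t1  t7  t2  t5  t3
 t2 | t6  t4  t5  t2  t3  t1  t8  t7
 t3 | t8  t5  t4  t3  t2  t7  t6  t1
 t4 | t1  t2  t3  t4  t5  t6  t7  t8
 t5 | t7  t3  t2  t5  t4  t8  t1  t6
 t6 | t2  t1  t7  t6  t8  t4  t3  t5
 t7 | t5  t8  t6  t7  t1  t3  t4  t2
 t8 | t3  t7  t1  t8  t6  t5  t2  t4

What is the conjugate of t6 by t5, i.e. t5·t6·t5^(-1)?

The identity is t4. In row t5, the entry t4 sits in column t5, so t5^(-1) = t5.
t5·t6 = t8
t8·t5 = t6

t6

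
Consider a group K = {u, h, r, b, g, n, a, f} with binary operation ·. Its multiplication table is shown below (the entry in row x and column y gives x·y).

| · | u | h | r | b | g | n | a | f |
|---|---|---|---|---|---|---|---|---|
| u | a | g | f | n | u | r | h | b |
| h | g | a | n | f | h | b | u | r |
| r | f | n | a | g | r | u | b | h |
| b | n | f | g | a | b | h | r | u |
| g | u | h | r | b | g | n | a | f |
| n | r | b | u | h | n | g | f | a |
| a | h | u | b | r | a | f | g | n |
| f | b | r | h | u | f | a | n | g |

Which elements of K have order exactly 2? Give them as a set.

Identity is g. Compute the order of each non-identity element by repeated multiplication:
  u: u → a → h → g  (order 4)
  h: h → a → u → g  (order 4)
  r: r → a → b → g  (order 4)
  b: b → a → r → g  (order 4)
  n: n → g  (order 2)
  a: a → g  (order 2)
  f: f → g  (order 2)
Elements of order 2: {a, f, n}.

{a, f, n}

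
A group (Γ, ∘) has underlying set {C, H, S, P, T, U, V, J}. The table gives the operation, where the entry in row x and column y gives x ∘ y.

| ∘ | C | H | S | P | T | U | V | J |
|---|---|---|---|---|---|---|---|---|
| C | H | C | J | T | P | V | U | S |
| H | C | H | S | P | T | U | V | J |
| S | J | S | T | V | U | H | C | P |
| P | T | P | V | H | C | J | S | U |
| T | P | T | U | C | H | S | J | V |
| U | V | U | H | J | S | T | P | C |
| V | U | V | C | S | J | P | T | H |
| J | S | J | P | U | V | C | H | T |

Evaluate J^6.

J^1 = J
J^2 = J ∘ J = T
J^3 = T ∘ J = V
J^4 = V ∘ J = H
J^5 = H ∘ J = J
J^6 = J ∘ J = T

T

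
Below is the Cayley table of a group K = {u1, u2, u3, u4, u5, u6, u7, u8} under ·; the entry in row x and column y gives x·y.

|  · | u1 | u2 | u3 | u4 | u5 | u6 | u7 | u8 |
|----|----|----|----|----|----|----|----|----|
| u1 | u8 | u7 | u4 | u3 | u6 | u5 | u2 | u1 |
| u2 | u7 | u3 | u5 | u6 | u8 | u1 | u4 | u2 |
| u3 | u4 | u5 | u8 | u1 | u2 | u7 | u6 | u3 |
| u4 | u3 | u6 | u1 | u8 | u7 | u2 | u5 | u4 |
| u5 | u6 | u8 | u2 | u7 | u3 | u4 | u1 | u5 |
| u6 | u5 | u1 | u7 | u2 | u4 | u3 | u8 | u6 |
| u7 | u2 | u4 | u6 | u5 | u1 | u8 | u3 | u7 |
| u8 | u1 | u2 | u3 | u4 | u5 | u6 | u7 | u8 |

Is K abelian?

Yes

Check whether the table is symmetric across its main diagonal.
Every entry (row x, col y) equals the entry (row y, col x), so K is abelian.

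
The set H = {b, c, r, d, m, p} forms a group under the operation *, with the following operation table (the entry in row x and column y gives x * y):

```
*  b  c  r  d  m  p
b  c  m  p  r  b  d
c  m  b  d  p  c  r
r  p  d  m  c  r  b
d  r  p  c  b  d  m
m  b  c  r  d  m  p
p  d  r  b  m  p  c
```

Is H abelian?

Check whether the table is symmetric across its main diagonal.
Every entry (row x, col y) equals the entry (row y, col x), so H is abelian.

Yes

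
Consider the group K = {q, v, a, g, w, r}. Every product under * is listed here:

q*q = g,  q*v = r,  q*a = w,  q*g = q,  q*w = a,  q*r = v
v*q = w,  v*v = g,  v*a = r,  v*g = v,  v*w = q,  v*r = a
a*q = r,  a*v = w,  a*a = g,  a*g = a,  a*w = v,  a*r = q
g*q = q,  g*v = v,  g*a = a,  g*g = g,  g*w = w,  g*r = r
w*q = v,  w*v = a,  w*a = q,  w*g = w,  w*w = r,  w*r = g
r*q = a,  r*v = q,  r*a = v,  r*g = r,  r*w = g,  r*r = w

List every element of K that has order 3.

Identity is g. Compute the order of each non-identity element by repeated multiplication:
  q: q → g  (order 2)
  v: v → g  (order 2)
  a: a → g  (order 2)
  w: w → r → g  (order 3)
  r: r → w → g  (order 3)
Elements of order 3: {r, w}.

{r, w}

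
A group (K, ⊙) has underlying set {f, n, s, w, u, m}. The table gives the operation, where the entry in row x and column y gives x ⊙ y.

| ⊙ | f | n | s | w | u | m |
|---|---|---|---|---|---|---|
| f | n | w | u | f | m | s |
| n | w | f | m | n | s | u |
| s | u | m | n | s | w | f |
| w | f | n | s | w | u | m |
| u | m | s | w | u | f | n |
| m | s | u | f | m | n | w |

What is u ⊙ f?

Read row u, column f: u ⊙ f = m.
(Structurally, K here is isomorphic to the cyclic group Z_6.)

m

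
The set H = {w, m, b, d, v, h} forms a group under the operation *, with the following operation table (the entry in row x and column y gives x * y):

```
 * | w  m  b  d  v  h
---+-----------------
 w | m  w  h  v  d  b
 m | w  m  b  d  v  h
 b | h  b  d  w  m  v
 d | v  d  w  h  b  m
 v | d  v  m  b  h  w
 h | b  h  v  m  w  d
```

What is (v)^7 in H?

v

v^1 = v
v^2 = v * v = h
v^3 = h * v = w
v^4 = w * v = d
v^5 = d * v = b
v^6 = b * v = m
v^7 = m * v = v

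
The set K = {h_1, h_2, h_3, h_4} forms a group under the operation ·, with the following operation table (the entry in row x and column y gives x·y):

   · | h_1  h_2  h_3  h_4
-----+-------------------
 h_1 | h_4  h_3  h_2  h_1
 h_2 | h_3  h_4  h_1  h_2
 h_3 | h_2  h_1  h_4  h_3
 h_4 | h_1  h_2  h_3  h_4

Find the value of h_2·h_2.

Read row h_2, column h_2: h_2·h_2 = h_4.

h_4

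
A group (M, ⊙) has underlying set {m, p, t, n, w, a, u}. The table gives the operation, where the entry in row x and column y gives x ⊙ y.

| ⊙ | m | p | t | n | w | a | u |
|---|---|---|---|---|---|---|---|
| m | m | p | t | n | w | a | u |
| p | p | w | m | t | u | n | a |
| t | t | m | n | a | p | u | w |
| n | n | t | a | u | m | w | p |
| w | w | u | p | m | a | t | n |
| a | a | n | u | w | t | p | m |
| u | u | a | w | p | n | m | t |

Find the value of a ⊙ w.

Read row a, column w: a ⊙ w = t.
(Structurally, M here is isomorphic to the cyclic group Z_7.)

t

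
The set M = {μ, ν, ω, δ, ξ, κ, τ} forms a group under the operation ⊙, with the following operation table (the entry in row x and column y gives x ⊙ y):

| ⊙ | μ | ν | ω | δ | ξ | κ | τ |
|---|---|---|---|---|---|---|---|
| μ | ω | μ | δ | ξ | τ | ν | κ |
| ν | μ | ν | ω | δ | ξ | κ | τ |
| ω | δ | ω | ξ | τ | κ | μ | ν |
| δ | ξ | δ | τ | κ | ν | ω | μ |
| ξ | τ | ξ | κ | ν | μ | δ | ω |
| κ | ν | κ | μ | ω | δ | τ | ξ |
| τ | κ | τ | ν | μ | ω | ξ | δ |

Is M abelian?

Check whether the table is symmetric across its main diagonal.
Every entry (row x, col y) equals the entry (row y, col x), so M is abelian.

Yes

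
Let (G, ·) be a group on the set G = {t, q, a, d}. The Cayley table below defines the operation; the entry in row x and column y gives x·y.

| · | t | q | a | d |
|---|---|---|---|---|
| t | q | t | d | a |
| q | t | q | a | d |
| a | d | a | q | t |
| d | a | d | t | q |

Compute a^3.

a

a^1 = a
a^2 = a·a = q
a^3 = q·a = a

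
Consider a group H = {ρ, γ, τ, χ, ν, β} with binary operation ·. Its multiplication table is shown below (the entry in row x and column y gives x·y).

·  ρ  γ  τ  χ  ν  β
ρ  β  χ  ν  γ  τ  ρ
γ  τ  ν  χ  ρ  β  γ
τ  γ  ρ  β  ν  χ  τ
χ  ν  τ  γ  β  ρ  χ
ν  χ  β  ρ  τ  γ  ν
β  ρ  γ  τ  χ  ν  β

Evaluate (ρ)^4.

β

ρ^1 = ρ
ρ^2 = ρ·ρ = β
ρ^3 = β·ρ = ρ
ρ^4 = ρ·ρ = β
(Structurally, H here is isomorphic to the symmetric group S_3.)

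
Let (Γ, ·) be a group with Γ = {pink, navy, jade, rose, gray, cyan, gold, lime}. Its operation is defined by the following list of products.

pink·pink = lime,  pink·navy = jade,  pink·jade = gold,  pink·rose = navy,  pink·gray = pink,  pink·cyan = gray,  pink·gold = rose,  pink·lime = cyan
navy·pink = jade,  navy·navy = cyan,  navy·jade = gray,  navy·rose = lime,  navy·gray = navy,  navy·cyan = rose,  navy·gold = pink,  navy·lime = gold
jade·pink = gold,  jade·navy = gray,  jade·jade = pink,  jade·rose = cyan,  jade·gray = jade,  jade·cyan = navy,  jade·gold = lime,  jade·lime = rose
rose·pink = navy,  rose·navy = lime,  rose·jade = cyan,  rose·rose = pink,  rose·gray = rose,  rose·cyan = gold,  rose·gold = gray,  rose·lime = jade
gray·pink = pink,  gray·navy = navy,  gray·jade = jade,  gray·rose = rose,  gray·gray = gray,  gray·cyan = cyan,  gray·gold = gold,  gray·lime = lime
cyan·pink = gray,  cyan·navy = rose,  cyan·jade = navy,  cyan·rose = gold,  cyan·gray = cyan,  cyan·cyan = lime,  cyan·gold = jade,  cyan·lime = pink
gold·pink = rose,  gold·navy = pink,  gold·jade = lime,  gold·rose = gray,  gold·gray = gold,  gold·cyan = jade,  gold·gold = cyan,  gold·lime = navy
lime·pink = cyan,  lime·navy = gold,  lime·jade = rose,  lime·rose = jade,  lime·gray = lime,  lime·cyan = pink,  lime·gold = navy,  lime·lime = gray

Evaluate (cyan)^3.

cyan^1 = cyan
cyan^2 = cyan·cyan = lime
cyan^3 = lime·cyan = pink

pink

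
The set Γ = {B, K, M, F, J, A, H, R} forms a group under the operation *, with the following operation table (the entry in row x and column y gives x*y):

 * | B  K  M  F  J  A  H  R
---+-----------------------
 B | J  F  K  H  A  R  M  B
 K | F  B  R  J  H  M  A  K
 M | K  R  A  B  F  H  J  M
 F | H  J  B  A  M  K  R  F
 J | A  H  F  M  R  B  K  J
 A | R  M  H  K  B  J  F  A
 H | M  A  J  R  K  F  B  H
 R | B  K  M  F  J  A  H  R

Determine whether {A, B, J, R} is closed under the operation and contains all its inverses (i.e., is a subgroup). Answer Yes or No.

Yes

{A, B, J, R} contains the identity R.
Checking products: every product of two elements of {A, B, J, R} (read from the table) lies in {A, B, J, R}, so the set is closed.
In a finite group, a nonempty closed subset is a subgroup. So {A, B, J, R} ≤ Γ.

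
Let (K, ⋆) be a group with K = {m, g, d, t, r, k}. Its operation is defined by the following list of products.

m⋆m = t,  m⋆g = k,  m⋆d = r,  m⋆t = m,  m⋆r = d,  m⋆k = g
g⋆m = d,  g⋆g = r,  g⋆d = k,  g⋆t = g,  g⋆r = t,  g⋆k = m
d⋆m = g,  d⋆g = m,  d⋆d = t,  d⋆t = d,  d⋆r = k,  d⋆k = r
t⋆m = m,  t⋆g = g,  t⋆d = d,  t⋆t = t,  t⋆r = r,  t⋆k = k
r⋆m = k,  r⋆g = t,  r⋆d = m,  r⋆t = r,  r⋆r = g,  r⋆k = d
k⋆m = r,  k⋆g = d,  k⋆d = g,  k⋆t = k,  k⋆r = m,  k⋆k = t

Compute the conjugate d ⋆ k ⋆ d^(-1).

m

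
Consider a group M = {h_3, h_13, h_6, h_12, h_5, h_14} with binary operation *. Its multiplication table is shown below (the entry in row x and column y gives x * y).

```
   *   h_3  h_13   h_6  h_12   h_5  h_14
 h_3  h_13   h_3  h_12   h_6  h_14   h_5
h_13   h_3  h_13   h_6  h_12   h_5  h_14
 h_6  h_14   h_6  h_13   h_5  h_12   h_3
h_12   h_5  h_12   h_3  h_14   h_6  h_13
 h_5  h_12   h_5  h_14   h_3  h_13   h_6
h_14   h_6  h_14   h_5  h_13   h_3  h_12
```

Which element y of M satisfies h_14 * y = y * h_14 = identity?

First locate the identity: row h_13 matches the header, so h_13 is the identity.
Scan row h_14 for h_13: h_14 * h_12 = h_13. Hence h_14^(-1) = h_12.

h_12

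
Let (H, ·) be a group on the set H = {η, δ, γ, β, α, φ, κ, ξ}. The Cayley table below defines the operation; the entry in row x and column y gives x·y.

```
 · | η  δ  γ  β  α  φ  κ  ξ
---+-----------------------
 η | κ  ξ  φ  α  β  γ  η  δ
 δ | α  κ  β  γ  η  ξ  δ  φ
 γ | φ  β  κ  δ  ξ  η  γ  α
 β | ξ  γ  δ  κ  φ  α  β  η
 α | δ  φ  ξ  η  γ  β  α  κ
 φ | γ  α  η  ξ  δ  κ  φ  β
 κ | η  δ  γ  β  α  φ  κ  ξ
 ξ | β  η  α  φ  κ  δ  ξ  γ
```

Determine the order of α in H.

4

The identity element is κ (its row matches the header).
α^1 = α
α^2 = α·α = γ
α^3 = γ·α = ξ
α^4 = ξ·α = κ
The first power of α equal to the identity is α^4, so ord(α) = 4.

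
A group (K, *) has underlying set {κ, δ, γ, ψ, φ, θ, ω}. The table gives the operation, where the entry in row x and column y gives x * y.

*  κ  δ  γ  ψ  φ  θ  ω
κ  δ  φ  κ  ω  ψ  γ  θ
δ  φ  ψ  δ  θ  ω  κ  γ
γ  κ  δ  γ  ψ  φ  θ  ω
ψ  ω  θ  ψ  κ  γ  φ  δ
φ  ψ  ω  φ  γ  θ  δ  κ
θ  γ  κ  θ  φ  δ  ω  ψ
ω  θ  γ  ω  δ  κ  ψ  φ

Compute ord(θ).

7

The identity element is γ (its row matches the header).
θ^1 = θ
θ^2 = θ * θ = ω
θ^3 = ω * θ = ψ
θ^4 = ψ * θ = φ
θ^5 = φ * θ = δ
θ^6 = δ * θ = κ
θ^7 = κ * θ = γ
The first power of θ equal to the identity is θ^7, so ord(θ) = 7.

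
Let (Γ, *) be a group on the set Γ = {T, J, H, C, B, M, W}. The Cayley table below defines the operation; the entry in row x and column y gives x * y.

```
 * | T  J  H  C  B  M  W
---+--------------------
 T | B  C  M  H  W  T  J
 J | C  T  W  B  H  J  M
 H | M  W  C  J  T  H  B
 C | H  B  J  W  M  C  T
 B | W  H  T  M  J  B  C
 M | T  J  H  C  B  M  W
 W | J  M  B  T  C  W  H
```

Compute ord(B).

The identity element is M (its row matches the header).
B^1 = B
B^2 = B * B = J
B^3 = J * B = H
B^4 = H * B = T
B^5 = T * B = W
B^6 = W * B = C
B^7 = C * B = M
The first power of B equal to the identity is B^7, so ord(B) = 7.
(Structurally, Γ here is isomorphic to the cyclic group Z_7.)

7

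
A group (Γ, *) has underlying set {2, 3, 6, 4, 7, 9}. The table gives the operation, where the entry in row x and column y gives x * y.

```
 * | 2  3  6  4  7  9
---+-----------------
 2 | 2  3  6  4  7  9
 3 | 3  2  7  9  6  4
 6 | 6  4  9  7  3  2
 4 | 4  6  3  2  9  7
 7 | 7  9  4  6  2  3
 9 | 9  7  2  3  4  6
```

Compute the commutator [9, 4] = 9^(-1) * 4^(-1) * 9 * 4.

Identity is 2; from the table 9^(-1) = 6 and 4^(-1) = 4.
6 * 4 = 7
7 * 9 = 3
3 * 4 = 9
(Structurally, Γ here is isomorphic to the symmetric group S_3.)

9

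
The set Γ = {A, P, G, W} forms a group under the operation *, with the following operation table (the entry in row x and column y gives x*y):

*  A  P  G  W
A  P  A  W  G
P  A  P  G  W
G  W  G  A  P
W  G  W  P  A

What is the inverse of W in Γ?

G

First locate the identity: row P matches the header, so P is the identity.
Scan row W for P: W*G = P. Hence W^(-1) = G.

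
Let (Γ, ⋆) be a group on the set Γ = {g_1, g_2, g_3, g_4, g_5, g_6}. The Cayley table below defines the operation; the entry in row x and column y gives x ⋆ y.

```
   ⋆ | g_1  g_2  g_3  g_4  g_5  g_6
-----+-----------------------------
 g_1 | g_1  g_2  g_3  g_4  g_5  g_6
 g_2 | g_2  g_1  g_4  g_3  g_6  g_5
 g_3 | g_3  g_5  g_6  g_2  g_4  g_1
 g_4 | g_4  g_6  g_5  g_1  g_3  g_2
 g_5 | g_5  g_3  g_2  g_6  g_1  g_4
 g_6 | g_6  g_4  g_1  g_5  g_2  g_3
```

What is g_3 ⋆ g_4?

Read row g_3, column g_4: g_3 ⋆ g_4 = g_2.

g_2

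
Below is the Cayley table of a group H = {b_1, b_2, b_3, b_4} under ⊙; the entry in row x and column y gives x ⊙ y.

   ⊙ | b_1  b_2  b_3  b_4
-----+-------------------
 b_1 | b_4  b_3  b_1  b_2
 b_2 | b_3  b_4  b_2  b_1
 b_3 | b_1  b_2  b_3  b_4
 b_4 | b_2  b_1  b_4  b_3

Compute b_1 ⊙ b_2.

b_3

Read row b_1, column b_2: b_1 ⊙ b_2 = b_3.
(Structurally, H here is isomorphic to the cyclic group Z_4.)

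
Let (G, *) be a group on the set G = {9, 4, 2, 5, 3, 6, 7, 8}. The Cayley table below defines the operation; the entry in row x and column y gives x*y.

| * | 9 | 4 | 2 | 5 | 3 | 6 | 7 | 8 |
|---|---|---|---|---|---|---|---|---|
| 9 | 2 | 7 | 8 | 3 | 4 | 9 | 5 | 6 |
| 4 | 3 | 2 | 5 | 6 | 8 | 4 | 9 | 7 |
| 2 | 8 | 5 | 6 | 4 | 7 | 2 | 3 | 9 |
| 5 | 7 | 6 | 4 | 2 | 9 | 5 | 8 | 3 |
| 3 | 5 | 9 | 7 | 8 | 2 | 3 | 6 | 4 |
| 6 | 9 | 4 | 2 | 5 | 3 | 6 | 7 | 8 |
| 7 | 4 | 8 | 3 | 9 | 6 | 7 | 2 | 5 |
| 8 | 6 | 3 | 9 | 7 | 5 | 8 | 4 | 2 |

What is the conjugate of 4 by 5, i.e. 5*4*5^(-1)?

4

The identity is 6. In row 5, the entry 6 sits in column 4, so 5^(-1) = 4.
5*4 = 6
6*4 = 4
(Structurally, G here is isomorphic to the quaternion group Q_8.)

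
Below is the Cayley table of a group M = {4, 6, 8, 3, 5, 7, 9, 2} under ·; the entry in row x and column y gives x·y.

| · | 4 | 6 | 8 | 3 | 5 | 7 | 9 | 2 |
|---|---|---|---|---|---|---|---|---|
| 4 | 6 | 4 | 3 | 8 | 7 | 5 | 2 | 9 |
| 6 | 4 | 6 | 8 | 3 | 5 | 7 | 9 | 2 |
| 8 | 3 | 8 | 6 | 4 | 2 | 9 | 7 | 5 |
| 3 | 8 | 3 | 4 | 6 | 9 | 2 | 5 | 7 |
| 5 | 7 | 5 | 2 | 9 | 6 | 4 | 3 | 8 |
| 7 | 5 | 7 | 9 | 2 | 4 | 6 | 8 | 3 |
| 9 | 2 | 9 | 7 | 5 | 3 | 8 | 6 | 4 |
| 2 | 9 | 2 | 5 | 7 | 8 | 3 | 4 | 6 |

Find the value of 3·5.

Read row 3, column 5: 3·5 = 9.
(Structurally, M here is isomorphic to the elementary abelian group (Z_2)^3.)

9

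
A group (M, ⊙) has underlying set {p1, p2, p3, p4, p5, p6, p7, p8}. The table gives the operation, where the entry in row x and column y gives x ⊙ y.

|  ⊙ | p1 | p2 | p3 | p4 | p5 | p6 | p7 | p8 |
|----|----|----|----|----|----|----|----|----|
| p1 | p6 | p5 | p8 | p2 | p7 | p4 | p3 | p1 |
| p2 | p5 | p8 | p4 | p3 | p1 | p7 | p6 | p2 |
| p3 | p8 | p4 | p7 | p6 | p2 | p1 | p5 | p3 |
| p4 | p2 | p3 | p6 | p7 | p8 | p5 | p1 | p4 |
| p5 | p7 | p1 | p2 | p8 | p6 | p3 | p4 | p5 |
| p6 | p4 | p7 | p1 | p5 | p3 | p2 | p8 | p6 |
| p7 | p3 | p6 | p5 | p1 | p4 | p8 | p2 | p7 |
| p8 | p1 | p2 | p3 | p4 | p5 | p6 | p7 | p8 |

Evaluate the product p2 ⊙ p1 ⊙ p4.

p2 ⊙ p1 = p5
p5 ⊙ p4 = p8

p8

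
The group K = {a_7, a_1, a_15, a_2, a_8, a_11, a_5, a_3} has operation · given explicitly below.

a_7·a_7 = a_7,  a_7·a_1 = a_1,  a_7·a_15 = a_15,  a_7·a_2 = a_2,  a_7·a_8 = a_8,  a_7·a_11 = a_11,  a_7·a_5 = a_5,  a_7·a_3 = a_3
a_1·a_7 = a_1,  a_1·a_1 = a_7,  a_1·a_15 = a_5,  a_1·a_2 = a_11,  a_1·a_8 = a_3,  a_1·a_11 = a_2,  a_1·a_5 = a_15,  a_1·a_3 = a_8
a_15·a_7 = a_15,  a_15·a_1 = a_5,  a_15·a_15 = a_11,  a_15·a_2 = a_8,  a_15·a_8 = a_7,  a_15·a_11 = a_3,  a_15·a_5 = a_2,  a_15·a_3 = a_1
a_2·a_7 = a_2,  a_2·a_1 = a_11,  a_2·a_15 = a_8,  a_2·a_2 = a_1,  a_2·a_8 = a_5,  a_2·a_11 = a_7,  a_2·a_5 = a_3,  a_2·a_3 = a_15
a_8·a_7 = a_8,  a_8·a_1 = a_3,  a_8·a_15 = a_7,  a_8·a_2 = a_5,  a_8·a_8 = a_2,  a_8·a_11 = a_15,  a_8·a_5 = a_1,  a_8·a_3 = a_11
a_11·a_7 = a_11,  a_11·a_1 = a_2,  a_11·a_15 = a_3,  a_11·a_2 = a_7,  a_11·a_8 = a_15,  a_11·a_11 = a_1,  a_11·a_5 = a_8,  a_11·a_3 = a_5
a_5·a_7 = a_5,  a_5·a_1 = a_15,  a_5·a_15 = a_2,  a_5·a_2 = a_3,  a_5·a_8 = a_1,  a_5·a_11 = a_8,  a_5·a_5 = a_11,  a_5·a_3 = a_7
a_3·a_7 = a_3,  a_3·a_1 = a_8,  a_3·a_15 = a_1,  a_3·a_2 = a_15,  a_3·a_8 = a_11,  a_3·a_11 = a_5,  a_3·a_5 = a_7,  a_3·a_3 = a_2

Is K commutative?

Check whether the table is symmetric across its main diagonal.
Every entry (row x, col y) equals the entry (row y, col x), so K is abelian.
(In fact K ≅ the cyclic group Z_8.)

Yes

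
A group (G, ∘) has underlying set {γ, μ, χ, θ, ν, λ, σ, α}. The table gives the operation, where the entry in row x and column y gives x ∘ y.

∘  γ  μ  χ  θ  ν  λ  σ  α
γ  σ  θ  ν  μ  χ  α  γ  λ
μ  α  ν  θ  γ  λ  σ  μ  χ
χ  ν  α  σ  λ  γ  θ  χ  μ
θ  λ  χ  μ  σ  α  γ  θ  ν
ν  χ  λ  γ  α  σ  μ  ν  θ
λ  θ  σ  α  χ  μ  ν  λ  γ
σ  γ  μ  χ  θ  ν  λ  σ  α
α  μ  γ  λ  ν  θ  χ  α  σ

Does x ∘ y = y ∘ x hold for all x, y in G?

No

μ ∘ θ = γ but θ ∘ μ = χ.
Since μ and θ do not commute, G is not abelian.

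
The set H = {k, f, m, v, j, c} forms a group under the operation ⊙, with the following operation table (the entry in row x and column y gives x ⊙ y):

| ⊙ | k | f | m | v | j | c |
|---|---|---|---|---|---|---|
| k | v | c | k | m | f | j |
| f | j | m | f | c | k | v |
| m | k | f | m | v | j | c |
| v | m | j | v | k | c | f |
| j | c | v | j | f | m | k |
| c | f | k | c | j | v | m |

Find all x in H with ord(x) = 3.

Identity is m. Compute the order of each non-identity element by repeated multiplication:
  k: k → v → m  (order 3)
  f: f → m  (order 2)
  v: v → k → m  (order 3)
  j: j → m  (order 2)
  c: c → m  (order 2)
Elements of order 3: {k, v}.

{k, v}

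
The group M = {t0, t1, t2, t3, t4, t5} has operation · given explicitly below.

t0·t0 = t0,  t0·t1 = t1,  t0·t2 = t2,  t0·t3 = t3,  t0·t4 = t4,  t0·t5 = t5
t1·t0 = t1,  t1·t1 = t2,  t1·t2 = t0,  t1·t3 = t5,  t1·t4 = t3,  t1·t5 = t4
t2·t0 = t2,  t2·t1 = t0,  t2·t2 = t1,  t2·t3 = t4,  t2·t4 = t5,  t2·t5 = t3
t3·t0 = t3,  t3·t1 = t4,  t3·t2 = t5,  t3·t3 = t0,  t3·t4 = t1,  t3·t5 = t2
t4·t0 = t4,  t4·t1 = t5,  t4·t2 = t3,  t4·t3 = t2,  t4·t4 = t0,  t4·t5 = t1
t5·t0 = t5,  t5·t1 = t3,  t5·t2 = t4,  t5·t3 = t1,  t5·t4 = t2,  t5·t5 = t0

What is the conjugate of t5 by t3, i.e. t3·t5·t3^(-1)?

t4

The identity is t0. In row t3, the entry t0 sits in column t3, so t3^(-1) = t3.
t3·t5 = t2
t2·t3 = t4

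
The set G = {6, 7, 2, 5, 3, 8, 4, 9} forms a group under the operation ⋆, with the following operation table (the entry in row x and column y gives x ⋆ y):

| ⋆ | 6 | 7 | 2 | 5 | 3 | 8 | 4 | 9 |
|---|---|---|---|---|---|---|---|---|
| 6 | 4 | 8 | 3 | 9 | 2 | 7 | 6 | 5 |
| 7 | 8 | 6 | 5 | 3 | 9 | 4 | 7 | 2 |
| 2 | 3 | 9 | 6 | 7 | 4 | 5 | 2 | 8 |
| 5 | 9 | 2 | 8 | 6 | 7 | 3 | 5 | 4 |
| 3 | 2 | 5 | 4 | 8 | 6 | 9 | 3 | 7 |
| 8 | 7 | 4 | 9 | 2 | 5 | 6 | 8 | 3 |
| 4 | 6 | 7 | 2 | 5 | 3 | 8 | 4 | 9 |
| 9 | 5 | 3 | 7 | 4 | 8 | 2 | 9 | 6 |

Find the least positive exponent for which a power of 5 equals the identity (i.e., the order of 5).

The identity element is 4 (its row matches the header).
5^1 = 5
5^2 = 5 ⋆ 5 = 6
5^3 = 6 ⋆ 5 = 9
5^4 = 9 ⋆ 5 = 4
The first power of 5 equal to the identity is 5^4, so ord(5) = 4.

4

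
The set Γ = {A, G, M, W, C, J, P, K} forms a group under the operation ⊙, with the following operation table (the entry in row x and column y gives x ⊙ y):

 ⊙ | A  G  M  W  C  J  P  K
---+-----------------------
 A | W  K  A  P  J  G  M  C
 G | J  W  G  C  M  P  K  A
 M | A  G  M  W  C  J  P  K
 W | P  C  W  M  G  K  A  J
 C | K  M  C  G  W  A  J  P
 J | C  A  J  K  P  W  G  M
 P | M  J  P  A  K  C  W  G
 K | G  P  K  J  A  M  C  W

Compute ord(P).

4

The identity element is M (its row matches the header).
P^1 = P
P^2 = P ⊙ P = W
P^3 = W ⊙ P = A
P^4 = A ⊙ P = M
The first power of P equal to the identity is P^4, so ord(P) = 4.
(Structurally, Γ here is isomorphic to the quaternion group Q_8.)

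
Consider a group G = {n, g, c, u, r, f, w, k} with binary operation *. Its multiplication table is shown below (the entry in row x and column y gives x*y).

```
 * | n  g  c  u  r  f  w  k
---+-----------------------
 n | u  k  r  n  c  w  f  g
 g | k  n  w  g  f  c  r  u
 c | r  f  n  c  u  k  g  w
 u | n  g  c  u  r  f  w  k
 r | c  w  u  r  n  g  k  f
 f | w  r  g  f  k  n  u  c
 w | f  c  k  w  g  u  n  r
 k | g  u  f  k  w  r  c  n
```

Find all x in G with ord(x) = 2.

Identity is u. Compute the order of each non-identity element by repeated multiplication:
  n: n → u  (order 2)
  g: g → n → k → u  (order 4)
  c: c → n → r → u  (order 4)
  r: r → n → c → u  (order 4)
  f: f → n → w → u  (order 4)
  w: w → n → f → u  (order 4)
  k: k → n → g → u  (order 4)
Elements of order 2: {n}.

{n}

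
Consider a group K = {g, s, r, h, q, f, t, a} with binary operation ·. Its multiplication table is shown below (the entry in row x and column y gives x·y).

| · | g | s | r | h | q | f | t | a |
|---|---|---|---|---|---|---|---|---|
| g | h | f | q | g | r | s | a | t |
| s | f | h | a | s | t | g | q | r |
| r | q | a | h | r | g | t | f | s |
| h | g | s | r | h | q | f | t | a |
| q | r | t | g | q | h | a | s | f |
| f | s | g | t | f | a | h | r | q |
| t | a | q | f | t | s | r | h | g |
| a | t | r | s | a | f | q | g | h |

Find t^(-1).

t

First locate the identity: row h matches the header, so h is the identity.
Scan row t for h: t·t = h. Hence t^(-1) = t.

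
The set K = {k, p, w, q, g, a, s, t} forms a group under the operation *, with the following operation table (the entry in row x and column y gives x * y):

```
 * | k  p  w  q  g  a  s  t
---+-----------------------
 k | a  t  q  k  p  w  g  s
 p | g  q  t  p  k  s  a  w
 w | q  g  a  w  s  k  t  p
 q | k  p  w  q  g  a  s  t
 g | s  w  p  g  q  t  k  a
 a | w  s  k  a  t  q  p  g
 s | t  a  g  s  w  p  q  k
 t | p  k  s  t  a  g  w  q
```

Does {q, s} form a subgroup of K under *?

Yes

{q, s} contains the identity q.
Checking products: every product of two elements of {q, s} (read from the table) lies in {q, s}, so the set is closed.
In a finite group, a nonempty closed subset is a subgroup. So {q, s} ≤ K.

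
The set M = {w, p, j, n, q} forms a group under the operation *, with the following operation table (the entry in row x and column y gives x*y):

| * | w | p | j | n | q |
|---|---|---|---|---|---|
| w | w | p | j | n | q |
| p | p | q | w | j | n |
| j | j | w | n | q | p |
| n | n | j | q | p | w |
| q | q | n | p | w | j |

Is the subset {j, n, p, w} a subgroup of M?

No

p*p = q, which is not in {j, n, p, w}.
The subset is not closed under *, so it is not a subgroup.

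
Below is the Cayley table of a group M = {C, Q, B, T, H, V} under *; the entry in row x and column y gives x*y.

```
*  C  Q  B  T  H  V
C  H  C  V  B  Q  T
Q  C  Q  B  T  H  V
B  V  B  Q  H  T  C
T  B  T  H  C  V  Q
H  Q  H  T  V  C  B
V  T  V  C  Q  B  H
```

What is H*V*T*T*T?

Q

H*V = B
B*T = H
H*T = V
V*T = Q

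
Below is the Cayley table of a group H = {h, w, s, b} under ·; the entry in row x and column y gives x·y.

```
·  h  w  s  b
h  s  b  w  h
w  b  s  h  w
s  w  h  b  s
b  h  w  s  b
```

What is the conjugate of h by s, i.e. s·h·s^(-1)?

The identity is b. In row s, the entry b sits in column s, so s^(-1) = s.
s·h = w
w·s = h

h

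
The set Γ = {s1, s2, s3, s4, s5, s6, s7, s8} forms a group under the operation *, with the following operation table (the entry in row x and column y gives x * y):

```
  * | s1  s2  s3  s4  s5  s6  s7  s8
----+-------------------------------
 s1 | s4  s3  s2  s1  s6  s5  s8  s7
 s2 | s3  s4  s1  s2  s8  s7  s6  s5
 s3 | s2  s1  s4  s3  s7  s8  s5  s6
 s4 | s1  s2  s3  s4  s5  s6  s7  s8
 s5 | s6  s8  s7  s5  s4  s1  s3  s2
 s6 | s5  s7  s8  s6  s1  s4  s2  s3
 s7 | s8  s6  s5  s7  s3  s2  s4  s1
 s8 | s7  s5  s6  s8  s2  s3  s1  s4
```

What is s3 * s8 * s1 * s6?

s3 * s8 = s6
s6 * s1 = s5
s5 * s6 = s1

s1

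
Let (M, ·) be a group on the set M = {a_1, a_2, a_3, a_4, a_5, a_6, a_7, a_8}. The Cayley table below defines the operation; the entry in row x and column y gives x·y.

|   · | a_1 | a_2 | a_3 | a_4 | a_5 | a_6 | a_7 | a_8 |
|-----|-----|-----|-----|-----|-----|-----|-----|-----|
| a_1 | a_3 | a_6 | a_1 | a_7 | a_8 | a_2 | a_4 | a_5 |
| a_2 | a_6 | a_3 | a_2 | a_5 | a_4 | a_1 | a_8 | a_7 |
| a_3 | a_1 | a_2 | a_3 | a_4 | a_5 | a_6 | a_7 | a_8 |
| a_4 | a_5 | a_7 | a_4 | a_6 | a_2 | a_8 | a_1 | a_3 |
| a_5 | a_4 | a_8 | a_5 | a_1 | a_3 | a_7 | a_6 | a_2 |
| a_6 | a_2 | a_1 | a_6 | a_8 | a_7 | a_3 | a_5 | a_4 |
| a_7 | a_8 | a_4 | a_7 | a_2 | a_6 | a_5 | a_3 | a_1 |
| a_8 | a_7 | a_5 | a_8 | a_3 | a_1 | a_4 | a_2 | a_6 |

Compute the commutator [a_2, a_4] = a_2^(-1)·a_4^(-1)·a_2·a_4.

Identity is a_3; from the table a_2^(-1) = a_2 and a_4^(-1) = a_8.
a_2·a_8 = a_7
a_7·a_2 = a_4
a_4·a_4 = a_6
(Structurally, M here is isomorphic to the dihedral group D_4.)

a_6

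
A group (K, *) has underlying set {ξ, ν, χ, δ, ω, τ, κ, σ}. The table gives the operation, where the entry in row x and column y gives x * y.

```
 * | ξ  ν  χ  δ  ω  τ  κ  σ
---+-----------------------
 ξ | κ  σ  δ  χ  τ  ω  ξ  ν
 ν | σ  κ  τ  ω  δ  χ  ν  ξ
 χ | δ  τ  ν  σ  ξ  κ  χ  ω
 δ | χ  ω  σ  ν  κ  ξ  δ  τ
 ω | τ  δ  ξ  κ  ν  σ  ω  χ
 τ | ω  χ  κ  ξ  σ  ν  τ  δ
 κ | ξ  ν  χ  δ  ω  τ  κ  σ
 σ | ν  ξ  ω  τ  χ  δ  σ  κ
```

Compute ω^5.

ω^1 = ω
ω^2 = ω * ω = ν
ω^3 = ν * ω = δ
ω^4 = δ * ω = κ
ω^5 = κ * ω = ω

ω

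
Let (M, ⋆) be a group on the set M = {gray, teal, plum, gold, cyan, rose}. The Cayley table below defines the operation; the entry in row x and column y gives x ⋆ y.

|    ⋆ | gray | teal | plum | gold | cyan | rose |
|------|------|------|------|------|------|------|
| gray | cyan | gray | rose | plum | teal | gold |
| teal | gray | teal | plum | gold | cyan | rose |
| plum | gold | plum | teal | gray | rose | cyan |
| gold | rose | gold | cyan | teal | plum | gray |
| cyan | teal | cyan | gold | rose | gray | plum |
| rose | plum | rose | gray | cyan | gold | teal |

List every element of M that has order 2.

Identity is teal. Compute the order of each non-identity element by repeated multiplication:
  gray: gray → cyan → teal  (order 3)
  plum: plum → teal  (order 2)
  gold: gold → teal  (order 2)
  cyan: cyan → gray → teal  (order 3)
  rose: rose → teal  (order 2)
Elements of order 2: {gold, plum, rose}.

{gold, plum, rose}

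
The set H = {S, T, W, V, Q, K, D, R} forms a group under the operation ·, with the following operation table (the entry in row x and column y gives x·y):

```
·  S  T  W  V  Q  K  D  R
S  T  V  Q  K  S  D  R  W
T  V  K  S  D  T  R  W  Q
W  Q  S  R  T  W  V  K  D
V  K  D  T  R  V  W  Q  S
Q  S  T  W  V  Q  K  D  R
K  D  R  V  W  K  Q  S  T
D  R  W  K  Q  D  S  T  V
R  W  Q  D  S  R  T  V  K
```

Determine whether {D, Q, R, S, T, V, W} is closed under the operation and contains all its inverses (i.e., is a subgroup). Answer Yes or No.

D·W = K, which is not in {D, Q, R, S, T, V, W}.
The subset is not closed under ·, so it is not a subgroup.

No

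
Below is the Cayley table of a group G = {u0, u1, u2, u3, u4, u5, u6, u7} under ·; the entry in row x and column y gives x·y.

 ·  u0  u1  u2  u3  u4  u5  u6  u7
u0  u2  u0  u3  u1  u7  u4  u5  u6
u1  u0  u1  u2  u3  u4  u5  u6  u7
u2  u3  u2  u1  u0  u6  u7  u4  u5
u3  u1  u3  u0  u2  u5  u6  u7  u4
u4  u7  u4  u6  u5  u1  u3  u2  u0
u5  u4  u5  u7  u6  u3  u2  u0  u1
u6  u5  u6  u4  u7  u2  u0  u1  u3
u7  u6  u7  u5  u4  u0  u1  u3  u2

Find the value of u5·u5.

Read row u5, column u5: u5·u5 = u2.
(Structurally, G here is isomorphic to Z_2 x Z_4.)

u2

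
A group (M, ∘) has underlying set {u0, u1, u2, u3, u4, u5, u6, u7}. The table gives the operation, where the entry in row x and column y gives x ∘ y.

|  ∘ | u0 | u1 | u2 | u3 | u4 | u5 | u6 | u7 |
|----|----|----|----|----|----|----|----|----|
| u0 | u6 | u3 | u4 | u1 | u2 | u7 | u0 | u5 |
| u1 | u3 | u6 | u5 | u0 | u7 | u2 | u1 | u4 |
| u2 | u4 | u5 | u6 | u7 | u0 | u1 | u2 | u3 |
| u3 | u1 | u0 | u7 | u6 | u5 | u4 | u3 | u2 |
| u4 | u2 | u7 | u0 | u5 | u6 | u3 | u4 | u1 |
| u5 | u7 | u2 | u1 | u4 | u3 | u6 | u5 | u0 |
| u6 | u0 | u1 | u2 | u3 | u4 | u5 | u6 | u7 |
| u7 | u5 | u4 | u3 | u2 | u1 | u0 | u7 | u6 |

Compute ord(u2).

2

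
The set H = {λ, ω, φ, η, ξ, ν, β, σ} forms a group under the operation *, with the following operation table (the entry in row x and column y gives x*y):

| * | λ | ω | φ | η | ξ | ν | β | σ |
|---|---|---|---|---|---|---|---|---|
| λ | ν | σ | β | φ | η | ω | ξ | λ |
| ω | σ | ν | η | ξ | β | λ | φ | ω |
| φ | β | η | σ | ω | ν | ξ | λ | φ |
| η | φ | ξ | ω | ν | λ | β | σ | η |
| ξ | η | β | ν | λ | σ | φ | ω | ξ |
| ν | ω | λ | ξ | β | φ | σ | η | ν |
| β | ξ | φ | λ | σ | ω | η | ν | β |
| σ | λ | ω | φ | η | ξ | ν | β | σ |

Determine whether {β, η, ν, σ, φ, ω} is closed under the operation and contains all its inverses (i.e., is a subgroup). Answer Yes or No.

No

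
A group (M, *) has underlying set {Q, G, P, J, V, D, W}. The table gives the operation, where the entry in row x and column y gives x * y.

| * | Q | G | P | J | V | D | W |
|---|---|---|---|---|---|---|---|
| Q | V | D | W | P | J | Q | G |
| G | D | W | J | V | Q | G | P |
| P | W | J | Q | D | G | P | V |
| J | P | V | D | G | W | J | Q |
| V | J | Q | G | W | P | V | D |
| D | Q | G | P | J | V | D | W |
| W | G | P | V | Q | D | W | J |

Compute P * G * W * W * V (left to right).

Q

P * G = J
J * W = Q
Q * W = G
G * V = Q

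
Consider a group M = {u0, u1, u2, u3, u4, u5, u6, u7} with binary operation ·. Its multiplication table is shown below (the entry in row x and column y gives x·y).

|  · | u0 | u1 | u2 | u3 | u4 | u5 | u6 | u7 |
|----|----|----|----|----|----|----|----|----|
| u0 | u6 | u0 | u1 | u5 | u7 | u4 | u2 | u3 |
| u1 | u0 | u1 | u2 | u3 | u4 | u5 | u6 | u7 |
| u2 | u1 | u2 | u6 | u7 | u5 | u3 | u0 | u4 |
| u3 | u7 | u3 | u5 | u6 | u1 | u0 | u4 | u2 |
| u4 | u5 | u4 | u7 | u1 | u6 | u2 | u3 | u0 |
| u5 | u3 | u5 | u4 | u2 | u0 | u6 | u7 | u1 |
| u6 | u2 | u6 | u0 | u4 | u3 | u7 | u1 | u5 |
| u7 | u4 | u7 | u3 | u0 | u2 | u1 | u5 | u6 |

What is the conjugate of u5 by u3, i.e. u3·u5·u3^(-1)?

The identity is u1. In row u3, the entry u1 sits in column u4, so u3^(-1) = u4.
u3·u5 = u0
u0·u4 = u7
(Structurally, M here is isomorphic to the quaternion group Q_8.)

u7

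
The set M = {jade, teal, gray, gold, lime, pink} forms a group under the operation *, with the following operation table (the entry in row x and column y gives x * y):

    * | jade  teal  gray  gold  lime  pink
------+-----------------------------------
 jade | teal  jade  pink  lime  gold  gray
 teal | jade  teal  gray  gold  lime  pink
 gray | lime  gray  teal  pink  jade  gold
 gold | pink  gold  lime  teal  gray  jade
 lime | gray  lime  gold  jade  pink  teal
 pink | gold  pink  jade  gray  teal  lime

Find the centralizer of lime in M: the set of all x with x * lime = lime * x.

Compare row lime with column lime entry by entry.
pink * lime = teal = lime * pink, so pink commutes with lime.
gold * lime = gray but lime * gold = jade, so gold does not.
Collecting the elements that commute with lime: C(lime) = {lime, pink, teal}.

{lime, pink, teal}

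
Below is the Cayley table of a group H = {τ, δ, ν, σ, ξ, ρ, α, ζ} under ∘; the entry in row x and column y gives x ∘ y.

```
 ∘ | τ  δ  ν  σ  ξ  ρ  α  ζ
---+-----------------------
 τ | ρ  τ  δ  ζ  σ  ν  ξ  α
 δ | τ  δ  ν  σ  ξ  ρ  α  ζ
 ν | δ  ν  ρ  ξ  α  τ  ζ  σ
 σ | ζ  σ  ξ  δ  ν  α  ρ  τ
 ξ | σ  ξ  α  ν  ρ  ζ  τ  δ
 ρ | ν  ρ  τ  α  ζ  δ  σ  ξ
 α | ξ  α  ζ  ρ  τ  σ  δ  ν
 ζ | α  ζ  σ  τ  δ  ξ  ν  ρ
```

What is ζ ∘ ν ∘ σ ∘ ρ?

ζ ∘ ν = σ
σ ∘ σ = δ
δ ∘ ρ = ρ

ρ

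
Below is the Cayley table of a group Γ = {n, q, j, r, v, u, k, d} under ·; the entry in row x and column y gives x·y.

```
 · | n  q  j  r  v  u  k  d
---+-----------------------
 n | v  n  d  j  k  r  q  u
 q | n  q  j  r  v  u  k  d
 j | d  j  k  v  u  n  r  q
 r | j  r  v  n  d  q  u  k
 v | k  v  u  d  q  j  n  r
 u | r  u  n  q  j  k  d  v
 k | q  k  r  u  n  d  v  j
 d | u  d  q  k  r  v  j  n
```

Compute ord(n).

4

The identity element is q (its row matches the header).
n^1 = n
n^2 = n·n = v
n^3 = v·n = k
n^4 = k·n = q
The first power of n equal to the identity is n^4, so ord(n) = 4.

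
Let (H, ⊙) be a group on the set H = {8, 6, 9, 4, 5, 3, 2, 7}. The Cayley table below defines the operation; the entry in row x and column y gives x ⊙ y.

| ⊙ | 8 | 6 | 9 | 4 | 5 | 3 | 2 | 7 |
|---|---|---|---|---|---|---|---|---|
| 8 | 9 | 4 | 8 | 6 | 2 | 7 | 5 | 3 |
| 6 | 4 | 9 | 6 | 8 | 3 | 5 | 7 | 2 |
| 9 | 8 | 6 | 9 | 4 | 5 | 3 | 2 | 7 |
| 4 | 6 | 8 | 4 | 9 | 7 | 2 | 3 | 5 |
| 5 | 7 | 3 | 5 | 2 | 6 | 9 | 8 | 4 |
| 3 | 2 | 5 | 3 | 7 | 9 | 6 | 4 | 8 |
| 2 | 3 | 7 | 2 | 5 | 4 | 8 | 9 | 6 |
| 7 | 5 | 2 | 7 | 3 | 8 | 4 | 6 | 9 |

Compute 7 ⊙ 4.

3

Read row 7, column 4: 7 ⊙ 4 = 3.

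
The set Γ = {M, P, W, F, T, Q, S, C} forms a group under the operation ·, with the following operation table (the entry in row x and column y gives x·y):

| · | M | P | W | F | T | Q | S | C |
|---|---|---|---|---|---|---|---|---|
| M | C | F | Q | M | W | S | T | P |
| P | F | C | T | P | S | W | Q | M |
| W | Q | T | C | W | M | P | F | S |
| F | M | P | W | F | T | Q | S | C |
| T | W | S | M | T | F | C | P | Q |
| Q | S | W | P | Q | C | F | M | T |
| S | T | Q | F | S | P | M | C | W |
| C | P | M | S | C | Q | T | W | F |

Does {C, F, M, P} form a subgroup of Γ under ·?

Yes

{C, F, M, P} contains the identity F.
Checking products: every product of two elements of {C, F, M, P} (read from the table) lies in {C, F, M, P}, so the set is closed.
In a finite group, a nonempty closed subset is a subgroup. So {C, F, M, P} ≤ Γ.
(Structurally, Γ here is isomorphic to Z_2 x Z_4.)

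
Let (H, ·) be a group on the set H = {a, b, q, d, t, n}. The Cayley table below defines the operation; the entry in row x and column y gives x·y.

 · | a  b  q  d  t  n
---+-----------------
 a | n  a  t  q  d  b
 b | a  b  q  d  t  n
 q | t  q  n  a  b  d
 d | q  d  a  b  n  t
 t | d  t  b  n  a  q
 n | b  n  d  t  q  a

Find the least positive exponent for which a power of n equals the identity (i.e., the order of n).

The identity element is b (its row matches the header).
n^1 = n
n^2 = n·n = a
n^3 = a·n = b
The first power of n equal to the identity is n^3, so ord(n) = 3.

3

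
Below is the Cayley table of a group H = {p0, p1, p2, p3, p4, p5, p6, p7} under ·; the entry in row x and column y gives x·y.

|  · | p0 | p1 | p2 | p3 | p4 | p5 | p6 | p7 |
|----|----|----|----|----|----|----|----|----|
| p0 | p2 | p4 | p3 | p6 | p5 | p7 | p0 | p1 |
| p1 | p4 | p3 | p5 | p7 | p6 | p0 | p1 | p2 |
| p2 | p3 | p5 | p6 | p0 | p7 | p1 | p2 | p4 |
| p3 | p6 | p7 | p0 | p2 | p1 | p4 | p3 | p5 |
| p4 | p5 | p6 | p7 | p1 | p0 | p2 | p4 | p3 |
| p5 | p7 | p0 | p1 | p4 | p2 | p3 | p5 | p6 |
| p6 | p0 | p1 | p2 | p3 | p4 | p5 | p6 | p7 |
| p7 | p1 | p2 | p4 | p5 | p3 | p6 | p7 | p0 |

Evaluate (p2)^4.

p6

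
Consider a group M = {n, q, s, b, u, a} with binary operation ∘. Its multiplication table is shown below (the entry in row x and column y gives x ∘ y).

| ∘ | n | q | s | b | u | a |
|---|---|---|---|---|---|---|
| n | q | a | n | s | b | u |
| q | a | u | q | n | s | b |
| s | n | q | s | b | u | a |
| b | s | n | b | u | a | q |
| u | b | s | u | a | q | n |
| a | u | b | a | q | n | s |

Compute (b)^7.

b^1 = b
b^2 = b ∘ b = u
b^3 = u ∘ b = a
b^4 = a ∘ b = q
b^5 = q ∘ b = n
b^6 = n ∘ b = s
b^7 = s ∘ b = b

b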